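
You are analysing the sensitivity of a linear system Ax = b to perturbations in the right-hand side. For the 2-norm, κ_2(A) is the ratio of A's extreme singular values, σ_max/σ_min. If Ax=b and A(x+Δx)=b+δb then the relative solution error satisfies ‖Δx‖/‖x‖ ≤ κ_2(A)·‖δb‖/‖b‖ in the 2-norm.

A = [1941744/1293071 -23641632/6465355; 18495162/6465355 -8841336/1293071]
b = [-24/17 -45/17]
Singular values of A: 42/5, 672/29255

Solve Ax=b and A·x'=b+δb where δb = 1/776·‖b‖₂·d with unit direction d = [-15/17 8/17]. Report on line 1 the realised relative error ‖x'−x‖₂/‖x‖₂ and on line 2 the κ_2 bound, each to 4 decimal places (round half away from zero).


0.4712
0.4712

largest singular value 42/5, smallest 672/29255
condition number: (42/5) ÷ (672/29255) = 365.6875
κ_2(A)·‖δb‖/‖b‖ = 0.4712
solve Ax = b  →  x = [-0.1374 0.3297]
‖b‖ = 3.0000, ‖x‖ = 0.3571
Δx = A⁻¹·δb where δb = 1/776·3.0000·d; ‖Δx‖ = 0.1683
realised ‖Δx‖/‖x‖ = 0.4712
realised/bound = 1 exactly: the bound is attained for this b and d


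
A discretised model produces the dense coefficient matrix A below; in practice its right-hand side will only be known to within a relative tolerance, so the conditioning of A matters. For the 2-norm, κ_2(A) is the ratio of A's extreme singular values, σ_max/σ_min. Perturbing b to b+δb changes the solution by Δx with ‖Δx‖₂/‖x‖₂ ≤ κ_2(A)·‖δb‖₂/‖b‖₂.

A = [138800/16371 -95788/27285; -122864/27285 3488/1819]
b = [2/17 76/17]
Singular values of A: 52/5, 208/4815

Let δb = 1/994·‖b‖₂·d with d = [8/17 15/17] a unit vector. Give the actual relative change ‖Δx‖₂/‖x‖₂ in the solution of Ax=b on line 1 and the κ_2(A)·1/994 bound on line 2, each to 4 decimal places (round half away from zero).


from the listed singular values, σ₁ = 52/5, σ_n = 208/4815
condition number: (52/5) ÷ (208/4815) = 240.7500
perturbation bound = 240.7500·1/994 = 0.2422
solve Ax = b  →  x = [35.4364 85.5473]
2-norm of b is 4.4721; of x, 92.5964
re-solving with b+δb shifts x by Δx of norm 0.1042
relative error = 0.0011
realised/bound (from unrounded values) ≈ 0.0046

0.0011
0.2422


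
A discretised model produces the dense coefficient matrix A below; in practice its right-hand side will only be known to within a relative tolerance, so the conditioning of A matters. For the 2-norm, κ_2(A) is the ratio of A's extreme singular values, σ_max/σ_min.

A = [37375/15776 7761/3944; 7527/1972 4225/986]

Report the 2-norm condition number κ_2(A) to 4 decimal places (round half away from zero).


16.0000

AᵀA = [17380129/861184 4524975/215296; 4524975/215296 1196689/53824]; tr = 43433/1024, det = 28561/4096
solving λ² − 43433/1024·λ + 28561/4096 = 0 gives λ = 169/4, 169/1024
κ_2(A) = √(λ_max/λ_min) = √((169/4) / (169/1024)) = 16.0000


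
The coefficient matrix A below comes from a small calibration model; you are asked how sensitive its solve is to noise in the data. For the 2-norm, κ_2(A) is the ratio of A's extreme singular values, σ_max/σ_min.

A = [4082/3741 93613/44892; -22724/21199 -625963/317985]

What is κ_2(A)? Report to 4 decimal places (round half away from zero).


120.9375

M = AᵀA = [11252020/4809249 632730761/144277470; 632730761/144277470 142376924521/17313296400]. tr(M)=632817289/59907600, det(M)=28561/3744225
char-poly roots: 169/16 and 2704/3744225
κ_2(A) = √(λ_max/λ_min) = √((169/16) / (2704/3744225)) = 120.9375


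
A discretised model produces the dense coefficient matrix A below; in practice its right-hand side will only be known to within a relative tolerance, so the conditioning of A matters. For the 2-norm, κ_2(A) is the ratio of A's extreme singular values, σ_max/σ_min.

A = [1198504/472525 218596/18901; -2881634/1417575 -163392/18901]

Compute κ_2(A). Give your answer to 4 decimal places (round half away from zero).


AᵀA = [849260842084/80380755225 83786698912/1786239005; 83786698912/1786239005 74481156880/357247801]; tr = 10474432564/47817225, det = 119946304/47817225
λ_max, λ_min = (10474432564/47817225 ± √109690795540158468496/2286487006700625)/2 = 5476/25, 21904/1912689
κ_2(A) = √(λ_max/λ_min) = √((5476/25) / (21904/1912689)) = 138.3000

138.3000


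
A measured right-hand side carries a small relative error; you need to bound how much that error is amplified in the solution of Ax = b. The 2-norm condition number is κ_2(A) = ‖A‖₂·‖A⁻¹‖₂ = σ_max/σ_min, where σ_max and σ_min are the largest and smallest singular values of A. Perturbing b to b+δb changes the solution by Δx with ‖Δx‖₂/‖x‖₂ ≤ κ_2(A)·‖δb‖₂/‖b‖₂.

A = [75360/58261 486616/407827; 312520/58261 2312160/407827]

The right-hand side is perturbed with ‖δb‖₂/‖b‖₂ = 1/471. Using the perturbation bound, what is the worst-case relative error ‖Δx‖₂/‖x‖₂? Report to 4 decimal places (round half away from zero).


AᵀA = [2120000/69629 15575040/487403; 15575040/487403 114522944/3411821]; tr = 7531136/117649, det = 102400/117649
solving λ² − 7531136/117649·λ + 102400/117649 = 0 gives λ = 64, 1600/117649
σ_max=√64=8, σ_min=√(1600/117649)=(40/343) → κ = 68.6000
perturbation bound = 68.6000·1/471 = 0.1456

0.1456


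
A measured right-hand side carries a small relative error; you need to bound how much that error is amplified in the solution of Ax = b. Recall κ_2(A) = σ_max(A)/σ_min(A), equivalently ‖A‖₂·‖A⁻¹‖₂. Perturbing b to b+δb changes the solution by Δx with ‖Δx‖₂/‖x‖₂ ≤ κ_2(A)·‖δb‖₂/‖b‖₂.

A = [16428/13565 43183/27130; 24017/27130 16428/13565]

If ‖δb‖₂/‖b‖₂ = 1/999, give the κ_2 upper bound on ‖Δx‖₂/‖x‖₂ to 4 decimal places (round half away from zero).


form AᵀA = [66253321/29441476 22079232/7360369; 22079232/7360369 117771529/29441476] with trace 92012425/14720738 and determinant 390625/117765904
λ_max, λ_min = (92012425/14720738 ± √2115852802560000/54175031816161)/2 = 25/4, 15625/29441476
κ_2(A) = √(λ_max/λ_min) = √((25/4) / (15625/29441476)) = 108.5200
κ_2(A)·‖δb‖/‖b‖ = 0.1086

0.1086


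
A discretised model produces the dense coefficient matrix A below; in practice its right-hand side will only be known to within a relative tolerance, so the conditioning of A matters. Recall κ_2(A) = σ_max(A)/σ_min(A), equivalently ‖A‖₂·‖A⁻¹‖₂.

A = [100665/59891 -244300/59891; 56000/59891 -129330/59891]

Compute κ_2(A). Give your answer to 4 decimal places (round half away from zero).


135.5000

form AᵀA = [3531925/954733 -8473500/954733; -8473500/954733 20337700/954733] with trace 1836125/73441 and determinant 2500/73441
char-poly roots: 25 and 100/73441
κ = σ_max/σ_min = 5/(10/271) = 135.5000


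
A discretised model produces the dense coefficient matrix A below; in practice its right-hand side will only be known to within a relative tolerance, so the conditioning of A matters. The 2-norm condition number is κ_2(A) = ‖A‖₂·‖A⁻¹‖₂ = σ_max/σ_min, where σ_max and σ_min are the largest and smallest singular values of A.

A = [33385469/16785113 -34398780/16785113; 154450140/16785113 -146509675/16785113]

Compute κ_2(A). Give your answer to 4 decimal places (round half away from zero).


112.9360

M = AᵀA = [14853917481481/167602628449 -14144473062720/167602628449; -14144473062720/167602628449 13473147492025/167602628449]. tr(M)=33682598066/199289689, det(M)=446265625/199289689
eigenvalues of AᵀA: λ = (tr ± √(tr²−4·det))/2 = 169, 2640625/199289689
so κ_2 = √(169 / (2640625/199289689)) = 112.9360


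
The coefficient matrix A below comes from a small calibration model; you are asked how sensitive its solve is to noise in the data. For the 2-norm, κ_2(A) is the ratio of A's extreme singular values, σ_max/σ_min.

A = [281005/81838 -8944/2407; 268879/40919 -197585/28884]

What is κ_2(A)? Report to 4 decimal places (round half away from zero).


form AᵀA = [1273866701/23174596 -4012135855/69523788; -4012135855/69523788 50559131809/834285456] with trace 114647245/992016 and determinant 3418801/3968064
solving λ² − 114647245/992016·λ + 3418801/3968064 = 0 gives λ = 1849/16, 1849/248004
κ = σ_max/σ_min = (43/4)/(43/498) = 124.5000

124.5000


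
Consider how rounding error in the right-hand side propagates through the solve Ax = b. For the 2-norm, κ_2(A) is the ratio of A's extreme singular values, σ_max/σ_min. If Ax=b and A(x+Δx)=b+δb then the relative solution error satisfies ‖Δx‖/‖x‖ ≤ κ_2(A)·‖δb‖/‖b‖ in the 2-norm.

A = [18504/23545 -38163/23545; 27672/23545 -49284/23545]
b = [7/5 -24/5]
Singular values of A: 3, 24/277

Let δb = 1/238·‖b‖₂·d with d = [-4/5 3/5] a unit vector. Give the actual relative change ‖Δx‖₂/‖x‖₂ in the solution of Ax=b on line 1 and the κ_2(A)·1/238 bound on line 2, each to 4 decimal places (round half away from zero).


largest singular value 3, smallest 24/277
κ = σ_max/σ_min = 3/(24/277) = 34.6250
κ_2(A)·‖δb‖/‖b‖ = 0.1455
solve Ax = b  →  x = [-41.2059 -20.8431]
‖b‖₂ = 5.0000 and ‖x‖₂ = 46.1775
δb = ε·‖b‖·d = [-0.0168 0.0126]; solving A·Δx = δb gives ‖Δx‖ = 0.2425
relative error = 0.0053
realised/bound (from unrounded values) ≈ 0.0361

0.0053
0.1455


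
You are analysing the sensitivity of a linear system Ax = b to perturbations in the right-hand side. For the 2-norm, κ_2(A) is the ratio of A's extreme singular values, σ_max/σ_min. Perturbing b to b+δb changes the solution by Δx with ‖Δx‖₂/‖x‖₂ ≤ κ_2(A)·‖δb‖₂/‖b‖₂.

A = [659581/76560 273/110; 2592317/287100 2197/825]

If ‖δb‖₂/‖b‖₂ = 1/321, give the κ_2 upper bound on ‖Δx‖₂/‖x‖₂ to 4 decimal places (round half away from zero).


0.9869

M = AᵀA = [244241754289/1568160000 2968183673/65340000; 2968183673/65340000 36076261/2722500]. tr(M)=424034689/2509056, det(M)=714025/2509056
char-poly roots: 169 and 4225/2509056
κ_2(A) = √(λ_max/λ_min) = √(169 / (4225/2509056)) = 316.8000
κ_2(A)·‖δb‖/‖b‖ = 0.9869


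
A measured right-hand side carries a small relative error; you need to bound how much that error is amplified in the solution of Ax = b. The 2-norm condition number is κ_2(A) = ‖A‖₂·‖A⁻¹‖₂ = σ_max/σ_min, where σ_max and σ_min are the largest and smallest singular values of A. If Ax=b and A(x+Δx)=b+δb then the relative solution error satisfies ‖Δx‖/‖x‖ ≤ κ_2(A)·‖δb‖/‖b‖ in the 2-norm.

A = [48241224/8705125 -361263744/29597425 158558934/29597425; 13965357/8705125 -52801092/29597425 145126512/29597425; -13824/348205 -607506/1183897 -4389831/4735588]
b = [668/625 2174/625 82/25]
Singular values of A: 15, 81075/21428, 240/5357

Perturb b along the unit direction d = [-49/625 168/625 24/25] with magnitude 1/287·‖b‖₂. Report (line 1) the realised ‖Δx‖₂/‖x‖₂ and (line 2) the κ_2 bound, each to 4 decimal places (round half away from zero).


σ_max = 15, σ_min = 240/5357
κ = σ_max/σ_min = 15/(240/5357) = 334.8125
κ_2(A)·‖δb‖/‖b‖ = 1.1666
solve Ax = b  →  x = [-82.3641 -30.1596 16.6842]
‖b‖ = 4.8990, ‖x‖ = 89.2850
Δx = A⁻¹·δb where δb = 1/287·4.8990·d; ‖Δx‖ = 0.3810
relative error = 0.0043
tightness: 0.0043 against a bound of 1.1666 (unrounded ratio ≈ 0.0037)

0.0043
1.1666


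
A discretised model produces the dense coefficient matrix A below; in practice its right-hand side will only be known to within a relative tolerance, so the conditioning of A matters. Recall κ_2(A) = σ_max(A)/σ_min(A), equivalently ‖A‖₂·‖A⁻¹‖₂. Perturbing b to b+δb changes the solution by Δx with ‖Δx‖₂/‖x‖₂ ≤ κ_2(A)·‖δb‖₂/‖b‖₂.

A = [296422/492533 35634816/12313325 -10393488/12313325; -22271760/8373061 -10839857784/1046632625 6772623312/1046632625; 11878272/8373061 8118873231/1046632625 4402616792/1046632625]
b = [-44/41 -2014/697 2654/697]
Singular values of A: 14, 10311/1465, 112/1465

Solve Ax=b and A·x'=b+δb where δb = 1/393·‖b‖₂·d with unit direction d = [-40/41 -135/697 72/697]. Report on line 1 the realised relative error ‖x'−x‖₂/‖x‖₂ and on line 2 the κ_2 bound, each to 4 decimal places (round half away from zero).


0.0062
0.4660

σ_max = 14, σ_min = 112/1465
κ_2(A) = 14 / (112/1465) = 183.1250
κ_2(A)·‖δb‖/‖b‖ = 0.4660
solve Ax = b  →  x = [25.5854 -5.1657 1.8027]
‖b‖₂ = 4.8990 and ‖x‖₂ = 26.1638
δb = ε·‖b‖·d = [-0.0122 -0.0024 0.0013]; solving A·Δx = δb gives ‖Δx‖ = 0.1631
dividing the unrounded norms, ‖Δx‖/‖x‖ = 0.0062
so the bound overstates the realised error by a factor of ≈ 74.7693 (computed from the unrounded values)


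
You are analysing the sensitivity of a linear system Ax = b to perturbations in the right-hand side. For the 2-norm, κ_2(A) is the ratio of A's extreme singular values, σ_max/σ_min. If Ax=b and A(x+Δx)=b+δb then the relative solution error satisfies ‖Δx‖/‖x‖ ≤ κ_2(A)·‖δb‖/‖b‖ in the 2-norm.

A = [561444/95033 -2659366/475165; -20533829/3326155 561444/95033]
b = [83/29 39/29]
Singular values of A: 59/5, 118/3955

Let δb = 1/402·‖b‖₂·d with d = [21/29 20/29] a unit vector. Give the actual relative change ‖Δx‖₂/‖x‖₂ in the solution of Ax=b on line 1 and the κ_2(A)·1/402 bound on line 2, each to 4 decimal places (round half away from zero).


0.0026
0.9838

largest singular value 59/5, smallest 118/3955
κ = σ_max/σ_min = (59/5)/(118/3955) = 395.5000
κ_2(A)·‖δb‖/‖b‖ = 0.9838
solve Ax = b  →  x = [69.4068 72.7542]
2-norm of b is 3.1623; of x, 100.5509
δb = ε·‖b‖·d = [0.0057 0.0054]; solving A·Δx = δb gives ‖Δx‖ = 0.2637
relative error = 0.0026
realised/bound (from unrounded values) ≈ 0.0027


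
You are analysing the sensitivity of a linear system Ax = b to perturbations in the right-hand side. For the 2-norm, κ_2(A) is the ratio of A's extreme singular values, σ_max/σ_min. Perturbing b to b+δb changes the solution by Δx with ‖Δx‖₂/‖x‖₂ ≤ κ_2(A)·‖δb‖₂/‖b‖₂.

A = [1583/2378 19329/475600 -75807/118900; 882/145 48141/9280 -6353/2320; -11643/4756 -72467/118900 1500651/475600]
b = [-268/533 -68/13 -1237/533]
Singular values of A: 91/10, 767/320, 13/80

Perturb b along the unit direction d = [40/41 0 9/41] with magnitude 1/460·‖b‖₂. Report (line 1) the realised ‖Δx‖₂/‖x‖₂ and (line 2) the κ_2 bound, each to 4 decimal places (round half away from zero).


0.0120
0.1217

σ_max = 91/10, σ_min = 13/80
condition number: (91/10) ÷ (13/80) = 56.0000
bound on ‖Δx‖/‖x‖: κ·ε = 56.0000·1/460 = 0.1217
solve Ax = b  →  x = [-4.5623 2.3212 -3.8269]
2-norm of b is 5.7446; of x, 6.3912
δb = ε·‖b‖·d = [0.0122 0.0000 0.0027]; solving A·Δx = δb gives ‖Δx‖ = 0.0769
realised ‖Δx‖/‖x‖ = 0.0120
tightness: 0.0120 against a bound of 0.1217 (unrounded ratio ≈ 0.0988)


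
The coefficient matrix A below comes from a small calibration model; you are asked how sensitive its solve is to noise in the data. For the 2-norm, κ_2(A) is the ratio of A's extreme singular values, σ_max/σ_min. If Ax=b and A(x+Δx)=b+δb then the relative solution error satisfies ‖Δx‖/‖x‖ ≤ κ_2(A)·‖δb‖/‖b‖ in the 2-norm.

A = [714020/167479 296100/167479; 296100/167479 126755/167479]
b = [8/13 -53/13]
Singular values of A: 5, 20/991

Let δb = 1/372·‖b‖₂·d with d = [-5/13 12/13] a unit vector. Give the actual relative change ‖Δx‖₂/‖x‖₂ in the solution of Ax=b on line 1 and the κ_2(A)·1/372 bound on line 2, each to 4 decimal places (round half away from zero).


0.0028
0.6660

σ_max = 5, σ_min = 20/991
κ = σ_max/σ_min = 5/(20/991) = 247.7500
worst-case relative error ≤ 247.7500 × 1/372 = 0.6660
solve Ax = b  →  x = [76.0462 -183.0308]
‖b‖ = 4.1231, ‖x‖ = 198.2001
δb = ε·‖b‖·d = [-0.0043 0.0102]; solving A·Δx = δb gives ‖Δx‖ = 0.5492
relative error = 0.0028
tightness: 0.0028 against a bound of 0.6660 (unrounded ratio ≈ 0.0042)


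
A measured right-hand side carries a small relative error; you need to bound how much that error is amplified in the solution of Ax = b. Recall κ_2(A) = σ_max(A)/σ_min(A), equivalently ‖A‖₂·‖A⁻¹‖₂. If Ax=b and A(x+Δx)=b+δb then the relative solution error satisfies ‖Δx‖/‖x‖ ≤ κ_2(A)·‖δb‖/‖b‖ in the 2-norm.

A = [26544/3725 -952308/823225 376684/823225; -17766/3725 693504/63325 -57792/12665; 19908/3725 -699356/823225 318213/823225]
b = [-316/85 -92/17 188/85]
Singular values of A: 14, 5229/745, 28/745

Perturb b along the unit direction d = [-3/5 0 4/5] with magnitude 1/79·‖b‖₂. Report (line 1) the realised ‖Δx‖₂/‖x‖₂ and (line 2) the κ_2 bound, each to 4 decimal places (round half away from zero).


largest singular value 14, smallest 28/745
condition number: 14 ÷ (28/745) = 372.5000
perturbation bound = 372.5000·1/79 = 4.7152
solve Ax = b  →  x = [-0.2845 40.4074 98.4612]
‖b‖₂ = 6.9282 and ‖x‖₂ = 106.4305
re-solving with b+δb shifts x by Δx of norm 2.3334
realised ‖Δx‖/‖x‖ = 0.0219
so the bound overstates the realised error by a factor of ≈ 215.0668 (computed from the unrounded values)

0.0219
4.7152


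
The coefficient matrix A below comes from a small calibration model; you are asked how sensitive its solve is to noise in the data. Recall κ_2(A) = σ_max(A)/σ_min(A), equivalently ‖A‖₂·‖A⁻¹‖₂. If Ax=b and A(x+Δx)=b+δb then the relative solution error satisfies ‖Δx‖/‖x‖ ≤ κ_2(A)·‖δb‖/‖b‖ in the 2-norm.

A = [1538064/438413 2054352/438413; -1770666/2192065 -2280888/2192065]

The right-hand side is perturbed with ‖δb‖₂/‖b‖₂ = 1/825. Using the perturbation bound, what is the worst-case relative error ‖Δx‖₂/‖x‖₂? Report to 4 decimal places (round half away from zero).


0.3240

form AᵀA = [37047162276/2858506225 49394296368/2858506225; 49394296368/2858506225 65860501824/2858506225] with trace 4116306564/114340249 and determinant 2073600/114340249
eigenvalues of AᵀA: λ = (tr ± √(tr²−4·det))/2 = 36, 57600/114340249
κ_2(A) = √(λ_max/λ_min) = √(36 / (57600/114340249)) = 267.3250
perturbation bound = 267.3250·1/825 = 0.3240


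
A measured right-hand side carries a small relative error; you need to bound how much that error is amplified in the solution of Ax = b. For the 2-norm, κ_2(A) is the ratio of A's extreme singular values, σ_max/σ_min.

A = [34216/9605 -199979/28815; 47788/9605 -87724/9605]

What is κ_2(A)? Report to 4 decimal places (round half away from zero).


84.7500

M = AᵀA = [138177104/3690241 -776757800/11070723; -776757800/11070723 4370044081/33212169]. tr(M)=19424353/114921, det(M)=456976/114921
eigenvalues of AᵀA: λ = (tr ± √(tr²−4·det))/2 = 169, 2704/114921
σ_max=√169=13, σ_min=√(2704/114921)=(52/339) → κ = 84.7500


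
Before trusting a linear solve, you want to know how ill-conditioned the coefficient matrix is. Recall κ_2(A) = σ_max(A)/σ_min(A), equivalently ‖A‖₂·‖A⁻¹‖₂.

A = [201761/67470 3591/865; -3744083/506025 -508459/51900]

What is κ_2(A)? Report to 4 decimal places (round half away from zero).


M = AᵀA = [385987087549/6060622500 171519106619/2020207500; 171519106619/2020207500 304953566281/2693610000]. tr(M)=171541217869/969699600, det(M)=312900721/155151936
char-poly roots: 17689/100 and 442225/38787984
κ = σ_max/σ_min = (133/10)/(665/6228) = 124.5600

124.5600


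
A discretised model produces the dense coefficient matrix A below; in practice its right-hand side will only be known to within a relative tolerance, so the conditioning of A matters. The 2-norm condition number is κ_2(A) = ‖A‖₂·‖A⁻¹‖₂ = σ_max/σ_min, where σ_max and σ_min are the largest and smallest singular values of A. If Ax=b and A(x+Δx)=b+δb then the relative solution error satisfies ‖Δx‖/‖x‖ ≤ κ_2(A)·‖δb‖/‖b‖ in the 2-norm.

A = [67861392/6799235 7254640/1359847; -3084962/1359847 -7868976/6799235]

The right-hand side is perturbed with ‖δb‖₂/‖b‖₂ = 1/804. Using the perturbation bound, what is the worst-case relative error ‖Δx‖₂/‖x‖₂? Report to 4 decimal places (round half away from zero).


0.3033

AᵀA = [2881078695844/27501247225 307308424032/5500249445; 307308424032/5500249445 819551351296/27501247225]; tr = 2560989652/19032005, det = 724255744/2379000625
eigenvalues of AᵀA: λ = (tr ± √(tr²−4·det))/2 = 3364/25, 215296/95160025
σ_max=√(3364/25)=(58/5), σ_min=√(215296/95160025)=(464/9755) → κ = 243.8750
worst-case relative error ≤ 243.8750 × 1/804 = 0.3033


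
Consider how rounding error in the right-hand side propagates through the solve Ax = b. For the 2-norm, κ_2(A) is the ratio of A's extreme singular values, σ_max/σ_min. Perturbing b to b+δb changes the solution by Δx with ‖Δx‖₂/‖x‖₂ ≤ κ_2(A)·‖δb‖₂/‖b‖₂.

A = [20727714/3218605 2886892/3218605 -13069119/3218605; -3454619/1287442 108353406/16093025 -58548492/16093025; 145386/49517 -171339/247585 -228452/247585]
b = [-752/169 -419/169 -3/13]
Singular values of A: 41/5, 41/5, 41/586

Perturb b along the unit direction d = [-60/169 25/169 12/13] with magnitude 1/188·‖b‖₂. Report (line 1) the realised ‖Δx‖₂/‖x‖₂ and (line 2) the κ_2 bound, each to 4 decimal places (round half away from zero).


0.0271
0.6234

from the listed singular values, σ₁ = 41/5, σ_n = 41/586
condition number: (41/5) ÷ (41/586) = 117.2000
perturbation bound = 117.2000·1/188 = 0.6234
solve Ax = b  →  x = [5.1595 7.6101 10.9598]
‖b‖₂ = 5.0990 and ‖x‖₂ = 14.3057
Δx = A⁻¹·δb where δb = 1/188·5.0990·d; ‖Δx‖ = 0.3877
relative error = 0.0271
so the bound overstates the realised error by a factor of ≈ 23.0057 (computed from the unrounded values)


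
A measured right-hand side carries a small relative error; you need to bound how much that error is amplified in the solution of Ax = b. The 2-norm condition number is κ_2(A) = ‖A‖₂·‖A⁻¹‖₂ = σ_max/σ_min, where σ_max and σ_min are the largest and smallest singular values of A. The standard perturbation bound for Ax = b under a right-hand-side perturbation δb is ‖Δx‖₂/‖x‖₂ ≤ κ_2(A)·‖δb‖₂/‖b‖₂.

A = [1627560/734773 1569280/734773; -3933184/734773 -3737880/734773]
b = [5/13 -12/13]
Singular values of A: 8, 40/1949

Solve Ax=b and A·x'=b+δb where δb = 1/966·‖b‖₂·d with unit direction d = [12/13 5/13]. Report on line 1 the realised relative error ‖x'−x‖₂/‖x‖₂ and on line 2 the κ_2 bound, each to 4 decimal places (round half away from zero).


σ_max = 8, σ_min = 40/1949
condition number: 8 ÷ (40/1949) = 389.8000
perturbation bound = 389.8000·1/966 = 0.4035
solve Ax = b  →  x = [0.0905 0.0862]
2-norm of b is 1.0000; of x, 0.1250
re-solving with b+δb shifts x by Δx of norm 0.0504
dividing the unrounded norms, ‖Δx‖/‖x‖ = 0.4035
so the bound is sharp here: realised error equals the bound

0.4035
0.4035


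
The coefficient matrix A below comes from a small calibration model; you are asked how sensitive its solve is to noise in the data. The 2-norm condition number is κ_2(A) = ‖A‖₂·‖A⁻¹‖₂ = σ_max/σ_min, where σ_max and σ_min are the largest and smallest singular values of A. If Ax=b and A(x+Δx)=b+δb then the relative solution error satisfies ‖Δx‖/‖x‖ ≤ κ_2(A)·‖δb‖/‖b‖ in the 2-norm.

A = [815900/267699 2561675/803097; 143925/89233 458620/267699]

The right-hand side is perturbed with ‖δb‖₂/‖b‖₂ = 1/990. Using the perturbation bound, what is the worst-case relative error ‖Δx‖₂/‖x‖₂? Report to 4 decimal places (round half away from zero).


0.3291

form AᵀA = [101673125/8550621 320264000/25651863; 320264000/25651863 1008849725/76955589] with trace 66341650/2653641 and determinant 15625/2653641
solving λ² − 66341650/2653641·λ + 15625/2653641 = 0 gives λ = 25, 625/2653641
κ = σ_max/σ_min = 5/(25/1629) = 325.8000
worst-case relative error ≤ 325.8000 × 1/990 = 0.3291


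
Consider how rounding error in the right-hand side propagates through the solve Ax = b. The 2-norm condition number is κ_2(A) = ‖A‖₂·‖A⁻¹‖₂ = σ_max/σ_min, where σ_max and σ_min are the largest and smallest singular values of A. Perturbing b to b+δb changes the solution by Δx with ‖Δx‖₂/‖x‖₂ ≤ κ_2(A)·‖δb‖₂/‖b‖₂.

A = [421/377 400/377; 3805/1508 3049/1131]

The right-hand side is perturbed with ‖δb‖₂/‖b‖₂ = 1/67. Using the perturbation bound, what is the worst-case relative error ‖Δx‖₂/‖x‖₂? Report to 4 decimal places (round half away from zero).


0.7164

AᵀA = [102449/13456 80605/10092; 80605/10092 63529/7569]; tr = 2305/144, det = 1/9
solving λ² − 2305/144·λ + 1/9 = 0 gives λ = 16, 1/144
κ = σ_max/σ_min = 4/(1/12) = 48.0000
κ_2(A)·‖δb‖/‖b‖ = 0.7164


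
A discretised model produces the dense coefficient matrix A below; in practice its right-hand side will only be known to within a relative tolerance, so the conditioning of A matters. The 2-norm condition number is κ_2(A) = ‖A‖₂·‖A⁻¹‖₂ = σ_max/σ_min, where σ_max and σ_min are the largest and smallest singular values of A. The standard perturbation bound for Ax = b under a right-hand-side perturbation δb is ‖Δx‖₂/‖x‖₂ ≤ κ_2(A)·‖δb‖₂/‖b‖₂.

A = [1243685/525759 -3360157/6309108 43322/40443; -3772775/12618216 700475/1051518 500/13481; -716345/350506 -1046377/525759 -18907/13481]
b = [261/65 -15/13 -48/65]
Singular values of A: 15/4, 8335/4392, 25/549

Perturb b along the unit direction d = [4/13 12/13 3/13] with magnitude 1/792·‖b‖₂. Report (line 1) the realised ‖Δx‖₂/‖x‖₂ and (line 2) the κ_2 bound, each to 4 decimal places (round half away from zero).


0.0664
0.1040

σ_max = 15/4, σ_min = 25/549
condition number: (15/4) ÷ (25/549) = 82.3500
perturbation bound = 82.3500·1/792 = 0.1040
solve Ax = b  →  x = [1.2596 -1.1877 0.3765]
‖b‖₂ = 4.2426 and ‖x‖₂ = 1.7717
with δb = [0.0016 0.0049 0.0012], A·Δx = δb → ‖Δx‖ = 0.1176
dividing the unrounded norms, ‖Δx‖/‖x‖ = 0.0664
realised/bound (from unrounded values) ≈ 0.6386


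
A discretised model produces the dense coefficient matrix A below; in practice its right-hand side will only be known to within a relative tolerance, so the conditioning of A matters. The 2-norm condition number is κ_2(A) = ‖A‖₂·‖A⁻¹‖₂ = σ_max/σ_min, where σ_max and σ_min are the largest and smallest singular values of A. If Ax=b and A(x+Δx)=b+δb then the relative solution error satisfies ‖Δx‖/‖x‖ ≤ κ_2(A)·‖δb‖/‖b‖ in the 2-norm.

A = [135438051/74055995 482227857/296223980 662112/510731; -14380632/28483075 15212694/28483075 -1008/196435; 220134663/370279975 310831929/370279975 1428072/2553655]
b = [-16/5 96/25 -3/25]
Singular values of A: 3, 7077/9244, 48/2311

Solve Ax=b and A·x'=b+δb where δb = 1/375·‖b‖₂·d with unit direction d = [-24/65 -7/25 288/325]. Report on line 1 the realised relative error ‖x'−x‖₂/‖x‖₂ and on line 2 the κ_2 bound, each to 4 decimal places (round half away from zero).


σ_max = 3, σ_min = 48/2311
κ_2(A) = 3 / (48/2311) = 144.4375
worst-case relative error ≤ 144.4375 × 1/375 = 0.3852
solve Ax = b  →  x = [-4.2423 3.1750 -0.4706]
‖b‖ = 5.0000, ‖x‖ = 5.3196
δb = ε·‖b‖·d = [-0.0049 -0.0037 0.0118]; solving A·Δx = δb gives ‖Δx‖ = 0.6419
realised ‖Δx‖/‖x‖ = 0.1207
tightness: 0.1207 against a bound of 0.3852 (unrounded ratio ≈ 0.3133)

0.1207
0.3852


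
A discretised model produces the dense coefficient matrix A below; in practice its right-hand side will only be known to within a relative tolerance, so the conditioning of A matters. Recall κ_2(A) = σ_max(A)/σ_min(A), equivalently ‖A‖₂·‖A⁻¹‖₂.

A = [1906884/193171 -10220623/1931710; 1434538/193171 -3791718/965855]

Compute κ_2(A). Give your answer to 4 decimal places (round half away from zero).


363.6160

form AᵀA = [334947403700/2195002073 -178636879890/2195002073; -178636879890/2195002073 381105026057/8780008292] with trace 101229096521/516471076 and determinant 37515625/129117769
solving λ² − 101229096521/516471076·λ + 37515625/129117769 = 0 gives λ = 196, 765625/516471076
κ_2(A) = √(λ_max/λ_min) = √(196 / (765625/516471076)) = 363.6160


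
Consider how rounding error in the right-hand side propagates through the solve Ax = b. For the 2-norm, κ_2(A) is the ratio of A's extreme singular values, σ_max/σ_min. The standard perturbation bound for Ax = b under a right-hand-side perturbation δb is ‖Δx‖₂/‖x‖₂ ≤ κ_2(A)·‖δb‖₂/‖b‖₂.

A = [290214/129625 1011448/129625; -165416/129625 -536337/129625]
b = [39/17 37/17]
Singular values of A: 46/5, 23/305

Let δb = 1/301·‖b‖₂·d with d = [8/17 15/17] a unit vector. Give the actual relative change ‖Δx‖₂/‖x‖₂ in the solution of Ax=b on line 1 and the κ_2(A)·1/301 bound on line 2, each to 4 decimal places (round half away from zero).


0.0035
0.4053

from the listed singular values, σ₁ = 46/5, σ_n = 23/305
condition number: (46/5) ÷ (23/305) = 122.0000
perturbation bound = 122.0000·1/301 = 0.4053
solve Ax = b  →  x = [-38.1609 11.2435]
‖b‖ = 3.1623, ‖x‖ = 39.7828
with δb = [0.0049 0.0093], A·Δx = δb → ‖Δx‖ = 0.1393
relative error = 0.0035
tightness: 0.0035 against a bound of 0.4053 (unrounded ratio ≈ 0.0086)


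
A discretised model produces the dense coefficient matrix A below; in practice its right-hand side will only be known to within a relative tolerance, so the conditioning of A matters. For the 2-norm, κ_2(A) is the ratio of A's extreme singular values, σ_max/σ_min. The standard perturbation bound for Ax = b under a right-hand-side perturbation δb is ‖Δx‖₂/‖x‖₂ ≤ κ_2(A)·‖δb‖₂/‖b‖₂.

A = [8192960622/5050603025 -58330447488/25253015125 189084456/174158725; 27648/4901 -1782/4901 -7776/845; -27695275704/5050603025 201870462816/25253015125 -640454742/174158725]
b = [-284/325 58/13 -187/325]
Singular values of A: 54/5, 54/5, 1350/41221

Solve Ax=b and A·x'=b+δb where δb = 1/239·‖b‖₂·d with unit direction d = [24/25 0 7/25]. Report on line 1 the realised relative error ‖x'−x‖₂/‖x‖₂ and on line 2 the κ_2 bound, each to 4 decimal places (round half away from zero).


0.0192
1.3798

largest singular value 54/5, smallest 1350/41221
condition number: (54/5) ÷ (1350/41221) = 329.7680
worst-case relative error ≤ 329.7680 × 1/239 = 1.3798
solve Ax = b  →  x = [-20.1792 -19.4740 -12.0858]
‖b‖₂ = 4.5826 and ‖x‖₂ = 30.5369
with δb = [0.0184 0.0000 0.0054], A·Δx = δb → ‖Δx‖ = 0.5855
realised ‖Δx‖/‖x‖ = 0.0192
so the bound overstates the realised error by a factor of ≈ 71.9679 (computed from the unrounded values)


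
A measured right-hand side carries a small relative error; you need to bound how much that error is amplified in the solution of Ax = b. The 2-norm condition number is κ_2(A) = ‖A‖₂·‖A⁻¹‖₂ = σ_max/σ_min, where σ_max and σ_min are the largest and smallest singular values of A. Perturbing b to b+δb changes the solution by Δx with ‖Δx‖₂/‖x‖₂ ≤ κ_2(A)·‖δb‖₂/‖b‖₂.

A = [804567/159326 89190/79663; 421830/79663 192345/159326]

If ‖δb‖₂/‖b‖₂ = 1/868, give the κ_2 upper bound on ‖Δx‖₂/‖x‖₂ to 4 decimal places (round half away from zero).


AᵀA = [1616040729/30184036 90901440/7546009; 90901440/7546009 81826425/30184036]; tr = 505017/8978, det = 2025/71824
solving λ² − 505017/8978·λ + 2025/71824 = 0 gives λ = 225/4, 9/17956
κ_2(A) = √(λ_max/λ_min) = √((225/4) / (9/17956)) = 335.0000
worst-case relative error ≤ 335.0000 × 1/868 = 0.3859

0.3859


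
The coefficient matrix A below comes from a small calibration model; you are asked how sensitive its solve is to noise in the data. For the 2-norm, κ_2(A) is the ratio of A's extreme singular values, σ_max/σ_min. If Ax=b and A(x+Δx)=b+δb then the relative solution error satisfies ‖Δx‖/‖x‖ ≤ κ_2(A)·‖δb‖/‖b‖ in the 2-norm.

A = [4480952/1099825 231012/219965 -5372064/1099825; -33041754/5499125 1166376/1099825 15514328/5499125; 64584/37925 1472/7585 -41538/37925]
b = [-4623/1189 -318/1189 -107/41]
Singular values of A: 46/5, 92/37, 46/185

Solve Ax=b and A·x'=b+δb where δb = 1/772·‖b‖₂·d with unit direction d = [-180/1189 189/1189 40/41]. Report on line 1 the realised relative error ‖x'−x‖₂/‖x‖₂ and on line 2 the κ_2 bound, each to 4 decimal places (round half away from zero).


σ_max = 46/5, σ_min = 46/185
condition number: (46/5) ÷ (46/185) = 37.0000
κ_2(A)·‖δb‖/‖b‖ = 0.0479
solve Ax = b  →  x = [-2.5774 -7.1587 -2.8930]
2-norm of b is 4.6904; of x, 8.1400
with δb = [-0.0009 0.0010 0.0059], A·Δx = δb → ‖Δx‖ = 0.0244
relative error = 0.0030
so the bound overstates the realised error by a factor of ≈ 15.9662 (computed from the unrounded values)

0.0030
0.0479


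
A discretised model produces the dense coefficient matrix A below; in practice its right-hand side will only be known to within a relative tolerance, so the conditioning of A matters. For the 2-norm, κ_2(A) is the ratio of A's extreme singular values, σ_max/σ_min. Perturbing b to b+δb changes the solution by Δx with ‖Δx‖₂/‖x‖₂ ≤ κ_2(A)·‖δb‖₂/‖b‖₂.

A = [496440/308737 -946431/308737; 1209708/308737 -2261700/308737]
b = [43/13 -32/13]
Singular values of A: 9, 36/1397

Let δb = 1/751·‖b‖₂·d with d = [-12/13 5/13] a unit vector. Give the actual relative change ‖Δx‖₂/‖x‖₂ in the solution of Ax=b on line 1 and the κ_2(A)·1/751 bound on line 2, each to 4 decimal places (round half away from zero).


from the listed singular values, σ₁ = 9, σ_n = 36/1397
κ = σ_max/σ_min = 9/(36/1397) = 349.2500
worst-case relative error ≤ 349.2500 × 1/751 = 0.4650
solve Ax = b  →  x = [-137.0131 -72.9477]
2-norm of b is 4.1231; of x, 155.2223
δb = ε·‖b‖·d = [-0.0051 0.0021]; solving A·Δx = δb gives ‖Δx‖ = 0.2130
realised ‖Δx‖/‖x‖ = 0.0014
tightness: 0.0014 against a bound of 0.4650 (unrounded ratio ≈ 0.0030)

0.0014
0.4650


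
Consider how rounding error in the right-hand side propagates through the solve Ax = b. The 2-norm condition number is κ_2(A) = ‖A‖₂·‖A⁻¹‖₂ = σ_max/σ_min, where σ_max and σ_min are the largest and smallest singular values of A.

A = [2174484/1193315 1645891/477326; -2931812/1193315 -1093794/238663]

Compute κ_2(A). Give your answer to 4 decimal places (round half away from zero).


M = AᵀA = [532956090784/56960027569 999256039470/56960027569; 999256039470/56960027569 7494498441625/227840110276]. tr(M)=33309075449/788374084, det(M)=2856100/197093521
char-poly roots: 169/4 and 67600/197093521
κ = σ_max/σ_min = (13/2)/(260/14039) = 350.9750

350.9750


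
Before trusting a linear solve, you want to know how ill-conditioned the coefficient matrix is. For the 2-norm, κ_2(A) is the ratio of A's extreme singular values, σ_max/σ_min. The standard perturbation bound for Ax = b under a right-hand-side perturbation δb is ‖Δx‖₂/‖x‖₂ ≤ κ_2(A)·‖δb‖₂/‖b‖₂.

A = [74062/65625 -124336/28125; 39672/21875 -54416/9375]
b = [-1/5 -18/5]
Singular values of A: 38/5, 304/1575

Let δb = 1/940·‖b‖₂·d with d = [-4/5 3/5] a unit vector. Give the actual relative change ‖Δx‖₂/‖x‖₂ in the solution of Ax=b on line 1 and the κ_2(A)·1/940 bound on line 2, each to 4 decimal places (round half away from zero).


from the listed singular values, σ₁ = 38/5, σ_n = 304/1575
κ_2(A) = (38/5) / (304/1575) = 39.3750
bound on ‖Δx‖/‖x‖: κ·ε = 39.3750·1/940 = 0.0419
solve Ax = b  →  x = [-10.0579 -2.5224]
‖b‖ = 3.6056, ‖x‖ = 10.3694
re-solving with b+δb shifts x by Δx of norm 0.0199
dividing the unrounded norms, ‖Δx‖/‖x‖ = 0.0019
so the bound overstates the realised error by a factor of ≈ 21.8572 (computed from the unrounded values)

0.0019
0.0419


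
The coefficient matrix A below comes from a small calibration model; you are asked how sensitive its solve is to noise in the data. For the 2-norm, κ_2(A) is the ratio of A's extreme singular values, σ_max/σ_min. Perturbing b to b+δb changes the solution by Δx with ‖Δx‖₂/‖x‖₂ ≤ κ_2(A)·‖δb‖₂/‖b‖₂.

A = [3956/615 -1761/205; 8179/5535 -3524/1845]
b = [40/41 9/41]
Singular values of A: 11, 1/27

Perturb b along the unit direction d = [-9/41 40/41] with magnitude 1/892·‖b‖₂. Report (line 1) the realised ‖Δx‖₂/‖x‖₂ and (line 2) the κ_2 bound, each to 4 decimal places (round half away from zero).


0.3330
0.3330

from the listed singular values, σ₁ = 11, σ_n = 1/27
κ = σ_max/σ_min = 11/(1/27) = 297.0000
perturbation bound = 297.0000·1/892 = 0.3330
solve Ax = b  →  x = [0.0545 -0.0727]
‖b‖ = 1.0000, ‖x‖ = 0.0909
re-solving with b+δb shifts x by Δx of norm 0.0303
realised ‖Δx‖/‖x‖ = 0.3330
tightness: 0.3330 against a bound of 0.3330; the bound is attained (ratio 1)


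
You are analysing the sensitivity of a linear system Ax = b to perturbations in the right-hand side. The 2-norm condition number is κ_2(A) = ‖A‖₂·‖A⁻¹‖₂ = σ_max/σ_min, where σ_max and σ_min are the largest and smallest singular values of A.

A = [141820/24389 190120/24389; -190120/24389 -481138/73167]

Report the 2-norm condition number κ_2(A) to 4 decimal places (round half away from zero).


8.7000

form AᵀA = [66894800/707281 204949360/2121843; 204949360/2121843 662074084/6365529] with trace 1503124/7569 and determinant 3841600/7569
λ_max, λ_min = (1503124/7569 ± √2143073477776/57289761)/2 = 196, 19600/7569
κ = σ_max/σ_min = 14/(140/87) = 8.7000


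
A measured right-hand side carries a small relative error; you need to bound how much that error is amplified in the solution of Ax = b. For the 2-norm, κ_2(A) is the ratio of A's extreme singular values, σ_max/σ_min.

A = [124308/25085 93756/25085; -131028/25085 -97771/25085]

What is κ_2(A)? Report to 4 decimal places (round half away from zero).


389.2500

AᵀA = [38788128/748225 29090796/748225; 29090796/748225 21818497/748225]; tr = 2424265/29929, det = 1296/29929
char-poly roots: 81 and 16/29929
κ = σ_max/σ_min = 9/(4/173) = 389.2500


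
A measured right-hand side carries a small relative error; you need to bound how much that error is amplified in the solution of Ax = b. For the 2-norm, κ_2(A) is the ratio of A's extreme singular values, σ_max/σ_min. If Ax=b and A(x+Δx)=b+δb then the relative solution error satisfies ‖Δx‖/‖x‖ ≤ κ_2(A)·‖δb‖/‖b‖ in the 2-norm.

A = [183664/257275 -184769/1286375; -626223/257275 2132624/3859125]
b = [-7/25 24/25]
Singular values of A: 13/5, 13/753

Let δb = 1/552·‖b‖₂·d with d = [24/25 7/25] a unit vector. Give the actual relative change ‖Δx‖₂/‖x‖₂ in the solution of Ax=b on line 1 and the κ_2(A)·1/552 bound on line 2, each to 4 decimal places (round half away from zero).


from the listed singular values, σ₁ = 13/5, σ_n = 13/753
κ = σ_max/σ_min = (13/5)/(13/753) = 150.6000
worst-case relative error ≤ 150.6000 × 1/552 = 0.2728
solve Ax = b  →  x = [-0.3752 0.0844]
‖b‖₂ = 1.0000 and ‖x‖₂ = 0.3846
Δx = A⁻¹·δb where δb = 1/552·1.0000·d; ‖Δx‖ = 0.1049
realised ‖Δx‖/‖x‖ = 0.2728
so the bound is sharp here: realised error equals the bound

0.2728
0.2728


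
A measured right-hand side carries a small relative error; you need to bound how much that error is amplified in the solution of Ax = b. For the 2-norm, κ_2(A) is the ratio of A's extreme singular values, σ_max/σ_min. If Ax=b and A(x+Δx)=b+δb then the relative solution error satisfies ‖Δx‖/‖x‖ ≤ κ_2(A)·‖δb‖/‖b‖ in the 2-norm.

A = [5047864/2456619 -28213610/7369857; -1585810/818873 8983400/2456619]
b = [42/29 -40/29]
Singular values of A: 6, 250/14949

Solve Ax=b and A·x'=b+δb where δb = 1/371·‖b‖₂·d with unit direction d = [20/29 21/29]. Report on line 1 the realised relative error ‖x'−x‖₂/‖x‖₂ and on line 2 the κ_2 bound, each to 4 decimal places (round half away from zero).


σ_max = 6, σ_min = 250/14949
κ = σ_max/σ_min = 6/(250/14949) = 358.7760
κ_2(A)·‖δb‖/‖b‖ = 0.9671
solve Ax = b  →  x = [0.1569 -0.2941]
‖b‖₂ = 2.0000 and ‖x‖₂ = 0.3333
re-solving with b+δb shifts x by Δx of norm 0.3224
relative error = 0.9671
realised/bound = 1 exactly: the bound is attained for this b and d

0.9671
0.9671
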